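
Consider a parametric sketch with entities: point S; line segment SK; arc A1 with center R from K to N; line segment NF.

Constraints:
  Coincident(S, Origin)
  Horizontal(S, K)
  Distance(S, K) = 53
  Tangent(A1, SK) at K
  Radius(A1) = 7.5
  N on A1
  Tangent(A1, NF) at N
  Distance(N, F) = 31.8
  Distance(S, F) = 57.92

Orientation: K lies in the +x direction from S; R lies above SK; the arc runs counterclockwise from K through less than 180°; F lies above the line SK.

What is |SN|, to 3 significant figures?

60.5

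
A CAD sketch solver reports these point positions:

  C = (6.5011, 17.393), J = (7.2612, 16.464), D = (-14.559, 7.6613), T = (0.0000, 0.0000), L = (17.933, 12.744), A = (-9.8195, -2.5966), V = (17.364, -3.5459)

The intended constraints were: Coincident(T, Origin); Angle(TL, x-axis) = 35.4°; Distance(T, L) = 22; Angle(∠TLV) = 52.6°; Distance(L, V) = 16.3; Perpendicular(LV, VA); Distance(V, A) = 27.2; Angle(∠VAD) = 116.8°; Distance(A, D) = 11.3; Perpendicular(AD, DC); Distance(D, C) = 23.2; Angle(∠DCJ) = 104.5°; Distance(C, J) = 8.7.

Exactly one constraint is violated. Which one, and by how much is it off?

Distance(C, J) = 8.7 — off by 7.50.

T = (0.00, 0.00) ✓; TL at 35.40° ✓; |TL| = 22.00 ✓; ∠TLV = 52.60° ✓; |LV| = 16.30 ✓; ∠(LV, VA) = 90.00° ✓; |VA| = 27.20 ✓; ∠VAD = 116.8° ✓; |AD| = 11.30 ✓; ∠(AD, DC) = 90.00° ✓; |DC| = 23.20 ✓; ∠DCJ = 104.5° ✓; |CJ| = 1.200 ✗.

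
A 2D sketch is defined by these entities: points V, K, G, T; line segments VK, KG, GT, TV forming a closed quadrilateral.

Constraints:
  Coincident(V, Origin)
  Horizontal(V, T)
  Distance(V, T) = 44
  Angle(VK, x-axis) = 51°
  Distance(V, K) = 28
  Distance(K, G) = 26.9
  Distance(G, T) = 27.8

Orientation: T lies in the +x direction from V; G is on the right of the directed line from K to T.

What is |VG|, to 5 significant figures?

17.445

V is at the origin; VT is horizontal with |VT| = 44.0 and T in +x, so T = (44.0, 0). VK runs at 51.0° with |VK| = 28.0, so K = (17.621, 21.760). G is determined by |KG| = 26.9 and |GT| = 27.8 together: it lies at the intersection of circle(K, 26.9) and circle(T, 27.8). With |KT| = 34.196, the foot of the radical line on KT is 16.378 from K and the perpendicular offset is √(26.9² − 16.378²) = 21.339. Taking the right-of-KT solution: G = (16.676, -5.1233).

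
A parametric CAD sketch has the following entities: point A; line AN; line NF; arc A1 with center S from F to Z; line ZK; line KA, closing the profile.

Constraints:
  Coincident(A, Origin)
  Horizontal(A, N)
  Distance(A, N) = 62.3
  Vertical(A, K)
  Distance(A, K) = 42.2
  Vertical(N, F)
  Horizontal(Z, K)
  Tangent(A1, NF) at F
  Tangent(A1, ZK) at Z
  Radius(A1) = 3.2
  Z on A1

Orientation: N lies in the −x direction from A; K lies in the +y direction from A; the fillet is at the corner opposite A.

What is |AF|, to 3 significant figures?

73.5

A is at the origin; A and N share the same y with |AN| = 62.3 and N on the −x side, so N = (-62.3, 0.00). AK is vertical with |AK| = 42.2 and K on the +y side, so K = (0.00, 42.2). The virtual corner opposite A is at (-62.3, 42.2). The tangent condition forces SF to be normal to NF and the tangent condition forces SZ to be normal to ZK, with radius 3.2, so the center S sits 3.2 in from both sides at S = (-59.1, 39.0). That places the tangent points at F = (-62.3, 39.0) on NF and Z = (-59.1, 42.2) on ZK. Then |AF| = |F − A| = 73.5.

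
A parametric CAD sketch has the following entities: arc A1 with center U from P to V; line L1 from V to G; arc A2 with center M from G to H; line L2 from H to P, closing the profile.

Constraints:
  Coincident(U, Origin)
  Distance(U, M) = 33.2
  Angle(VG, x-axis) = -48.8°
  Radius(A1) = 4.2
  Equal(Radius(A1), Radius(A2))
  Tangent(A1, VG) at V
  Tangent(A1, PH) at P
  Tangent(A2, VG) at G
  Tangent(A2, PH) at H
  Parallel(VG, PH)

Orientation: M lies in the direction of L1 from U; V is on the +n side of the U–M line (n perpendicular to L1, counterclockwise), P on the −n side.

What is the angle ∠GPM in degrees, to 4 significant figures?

6.989°

The slot axis is L1's direction at -48.8°, so u = (cos -48.8°, sin -48.8°) = (0.6587, -0.7524) and n = (−sin -48.8°, cos -48.8°) = (0.7524, 0.6587). U is at the origin and M lies 33.2 along u from U, so M = 33.2·u = (21.87, -24.98). Tangency of A1 to both parallel lines with radius 4.2 puts V and P at U ± 4.2·n: V = (3.160, 2.766), P = (-3.160, -2.766). Equal radii place G and H the same way about M: G = M + 4.2·n = (25.03, -22.21), H = M − 4.2·n = (18.71, -27.75). Then cos ∠GPM = PG·PM / (|PG||PM|), giving 6.989°.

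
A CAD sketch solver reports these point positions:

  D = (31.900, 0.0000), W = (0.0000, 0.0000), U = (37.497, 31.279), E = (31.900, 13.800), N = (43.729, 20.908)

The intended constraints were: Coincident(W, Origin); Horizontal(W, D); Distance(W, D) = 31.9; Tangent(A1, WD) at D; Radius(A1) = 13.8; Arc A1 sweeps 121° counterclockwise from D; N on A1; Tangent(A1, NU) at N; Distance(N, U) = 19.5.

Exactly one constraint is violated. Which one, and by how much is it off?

Distance(N, U) = 19.5 — off by 7.40.

W = (0.00, 0.00) ✓; W.y = 0.00, D.y = 0.00 ✓; |WD| = 31.90 ✓; ∠(ED, DW) = 90.00° ✓; |ED| = 13.80 ✓; bearing(E→N) − bearing(E→D) = 121.0° ✓; |EN| = 13.80 ✓; ∠(EN, NU) = 90.00° ✓; |NU| = 12.10 ✗.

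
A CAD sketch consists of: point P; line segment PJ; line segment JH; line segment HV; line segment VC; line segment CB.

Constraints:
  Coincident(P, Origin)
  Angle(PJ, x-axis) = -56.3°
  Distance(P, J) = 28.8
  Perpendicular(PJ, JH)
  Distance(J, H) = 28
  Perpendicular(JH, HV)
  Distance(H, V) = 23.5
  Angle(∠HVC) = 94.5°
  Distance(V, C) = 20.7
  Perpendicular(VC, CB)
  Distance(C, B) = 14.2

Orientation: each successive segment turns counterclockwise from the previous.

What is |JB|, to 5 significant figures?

12.624

P is at the origin; PJ runs at -56.3° with length 28.8, so J = (15.980, -23.960). The perpendicularity gives JH at right angles to PJ, so JH runs at 33.700°; with |JH| = 28.0, H = (39.274, -8.4246). JH ⟂ HV, so HV runs at 123.70°; with |HV| = 23.5, V = (26.235, 11.126). ∠HVC = 94.5° gives VC at -150.80° from the x-axis; with |VC| = 20.7, C = (8.1659, 1.0276). VC ⟂ CB, so CB runs at -60.800°; with |CB| = 14.2, B = (15.094, -11.368). Then |JB| = |B − J| = 12.624.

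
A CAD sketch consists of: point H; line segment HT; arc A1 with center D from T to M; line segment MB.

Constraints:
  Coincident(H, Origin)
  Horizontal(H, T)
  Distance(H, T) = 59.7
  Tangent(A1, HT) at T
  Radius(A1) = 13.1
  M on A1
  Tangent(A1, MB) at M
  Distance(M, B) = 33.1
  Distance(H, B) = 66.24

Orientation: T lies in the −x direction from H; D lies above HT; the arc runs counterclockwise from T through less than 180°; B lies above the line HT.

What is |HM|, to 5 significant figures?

48.477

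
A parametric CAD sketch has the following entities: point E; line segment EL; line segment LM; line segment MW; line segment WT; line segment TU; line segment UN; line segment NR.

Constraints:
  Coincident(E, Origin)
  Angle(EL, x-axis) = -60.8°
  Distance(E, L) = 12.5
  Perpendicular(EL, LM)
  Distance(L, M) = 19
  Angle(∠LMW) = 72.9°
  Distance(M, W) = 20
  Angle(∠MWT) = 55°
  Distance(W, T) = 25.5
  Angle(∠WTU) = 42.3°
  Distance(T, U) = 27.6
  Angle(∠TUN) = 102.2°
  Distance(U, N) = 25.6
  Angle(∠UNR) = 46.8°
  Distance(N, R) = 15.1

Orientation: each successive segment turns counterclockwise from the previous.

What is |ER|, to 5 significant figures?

15.873

E is at the origin; EL runs at -60.8° with length 12.5, so L = (6.0982, -10.912). EL is perpendicular to LM, so LM runs at 29.200°; with |LM| = 19.0, M = (22.684, -1.6422). ∠LMW = 72.9° gives MW at 136.30° from the x-axis; with |MW| = 20.0, W = (8.2244, 12.175). ∠MWT = 55.0° gives WT at -98.700° from the x-axis; with |WT| = 25.5, T = (4.3673, -13.031). ∠WTU = 42.3° gives TU at 39.000° from the x-axis; with |TU| = 27.6, U = (25.816, 4.3381). ∠TUN = 102.2° gives UN at 116.80° from the x-axis; with |UN| = 25.6, N = (14.274, 27.188). ∠UNR = 46.8° gives NR at -110.00° from the x-axis; with |NR| = 15.1, R = (9.1095, 12.999). Then |ER| = |R − E| = 15.873.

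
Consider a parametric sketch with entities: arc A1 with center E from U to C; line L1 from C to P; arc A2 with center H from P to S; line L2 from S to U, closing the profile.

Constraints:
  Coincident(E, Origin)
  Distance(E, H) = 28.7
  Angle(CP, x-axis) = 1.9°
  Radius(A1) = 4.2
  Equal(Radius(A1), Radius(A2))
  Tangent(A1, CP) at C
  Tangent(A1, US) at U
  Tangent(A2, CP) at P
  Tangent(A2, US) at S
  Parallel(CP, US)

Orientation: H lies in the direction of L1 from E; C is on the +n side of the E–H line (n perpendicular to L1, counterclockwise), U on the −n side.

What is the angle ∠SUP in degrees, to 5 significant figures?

16.314°

The slot axis is L1's direction at 1.9°, so u = (cos 1.9°, sin 1.9°) = (0.99945, 0.033155) and n = (−sin 1.9°, cos 1.9°) = (-0.033155, 0.99945). E is at the origin and H lies 28.7 along u from E, so H = 28.7·u = (28.684, 0.95155). Tangency of A1 to both parallel lines with radius 4.2 puts C and U at E ± 4.2·n: C = (-0.13925, 4.1977), U = (0.13925, -4.1977). Equal radii place P and S the same way about H: P = H + 4.2·n = (28.545, 5.1492), S = H − 4.2·n = (28.823, -3.2461). Then cos ∠SUP = US·UP / (|US||UP|), giving 16.314°.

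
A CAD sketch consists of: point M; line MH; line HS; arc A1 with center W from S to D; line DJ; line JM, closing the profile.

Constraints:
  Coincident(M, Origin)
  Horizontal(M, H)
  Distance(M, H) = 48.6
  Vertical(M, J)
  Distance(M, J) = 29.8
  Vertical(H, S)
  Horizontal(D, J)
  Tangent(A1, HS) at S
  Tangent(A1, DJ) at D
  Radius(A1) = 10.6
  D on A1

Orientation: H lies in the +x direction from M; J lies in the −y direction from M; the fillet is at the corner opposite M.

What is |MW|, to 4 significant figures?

42.58

M is at the origin; MH is horizontal with |MH| = 48.6 and H on the +x side, so H = (48.60, 0.000). M and J share the same x with |MJ| = 29.8 and J on the −y side, so J = (0.000, -29.80). The virtual corner opposite M is at (48.60, -29.80). A1 meets HS tangentially, so WS is at right angles to HS and A1 meets DJ tangentially, so WD is at right angles to DJ, with radius 10.6, so the center W sits 10.6 in from both sides at W = (38.00, -19.20). Then |MW| = |W − M| = 42.58.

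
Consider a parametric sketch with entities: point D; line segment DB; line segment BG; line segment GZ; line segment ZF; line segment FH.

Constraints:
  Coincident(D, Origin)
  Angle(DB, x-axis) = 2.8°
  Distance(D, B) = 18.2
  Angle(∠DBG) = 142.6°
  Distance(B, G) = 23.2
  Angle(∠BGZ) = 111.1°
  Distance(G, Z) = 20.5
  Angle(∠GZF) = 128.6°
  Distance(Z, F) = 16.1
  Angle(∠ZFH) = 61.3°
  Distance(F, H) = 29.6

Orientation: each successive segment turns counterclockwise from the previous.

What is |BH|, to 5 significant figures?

10.516

D is at the origin; DB runs at 2.8° with length 18.2, so B = (18.178, 0.88907). ∠DBG = 142.6° gives BG at 40.200° from the x-axis; with |BG| = 23.2, G = (35.898, 15.864). ∠BGZ = 111.1° gives GZ at 109.10° from the x-axis; with |GZ| = 20.5, Z = (29.190, 35.235). ∠GZF = 128.6° gives ZF at 160.50° from the x-axis; with |ZF| = 16.1, F = (14.014, 40.609). ∠ZFH = 61.3° gives FH at -80.800° from the x-axis; with |FH| = 29.6, H = (18.746, 11.390). Then |BH| = |H − B| = 10.516.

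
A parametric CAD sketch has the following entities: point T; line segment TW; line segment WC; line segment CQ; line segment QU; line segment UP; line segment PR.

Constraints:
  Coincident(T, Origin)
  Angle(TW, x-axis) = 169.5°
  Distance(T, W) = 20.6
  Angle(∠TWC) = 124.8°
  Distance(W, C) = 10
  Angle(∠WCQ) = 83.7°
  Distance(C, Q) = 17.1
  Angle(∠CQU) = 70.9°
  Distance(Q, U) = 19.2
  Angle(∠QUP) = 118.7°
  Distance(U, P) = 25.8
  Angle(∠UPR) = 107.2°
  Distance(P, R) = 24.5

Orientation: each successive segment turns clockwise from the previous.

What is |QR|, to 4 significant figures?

42.77

T is at the origin; TW runs at 169.5° with length 20.6, so W = (-20.26, 3.754). ∠TWC = 124.8° gives WC at 114.3° from the x-axis; with |WC| = 10.0, C = (-24.37, 12.87). ∠WCQ = 83.7° gives CQ at 18.00° from the x-axis; with |CQ| = 17.1, Q = (-8.107, 18.15). ∠CQU = 70.9° gives QU at -91.10° from the x-axis; with |QU| = 19.2, U = (-8.476, -1.044). ∠QUP = 118.7° gives UP at -152.4° from the x-axis; with |UP| = 25.8, P = (-31.34, -13.00). ∠UPR = 107.2° gives PR at 134.8° from the x-axis; with |PR| = 24.5, R = (-48.60, 4.387). Then |QR| = |R − Q| = 42.77.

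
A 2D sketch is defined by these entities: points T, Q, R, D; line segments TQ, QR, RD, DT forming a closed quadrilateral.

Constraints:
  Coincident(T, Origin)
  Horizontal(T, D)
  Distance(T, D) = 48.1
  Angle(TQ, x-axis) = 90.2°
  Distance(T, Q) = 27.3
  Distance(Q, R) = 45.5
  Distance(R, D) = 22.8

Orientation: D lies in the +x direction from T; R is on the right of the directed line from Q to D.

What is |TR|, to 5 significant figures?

28.681

Checks: |QR| = 45.50 ✓; |RD| = 22.80 ✓.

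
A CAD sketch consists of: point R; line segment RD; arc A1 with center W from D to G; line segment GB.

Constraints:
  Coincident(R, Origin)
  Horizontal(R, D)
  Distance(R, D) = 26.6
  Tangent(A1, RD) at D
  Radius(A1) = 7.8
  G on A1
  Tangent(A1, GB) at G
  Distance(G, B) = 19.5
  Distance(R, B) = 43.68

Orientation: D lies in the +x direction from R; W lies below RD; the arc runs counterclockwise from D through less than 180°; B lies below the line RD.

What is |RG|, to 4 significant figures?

24.58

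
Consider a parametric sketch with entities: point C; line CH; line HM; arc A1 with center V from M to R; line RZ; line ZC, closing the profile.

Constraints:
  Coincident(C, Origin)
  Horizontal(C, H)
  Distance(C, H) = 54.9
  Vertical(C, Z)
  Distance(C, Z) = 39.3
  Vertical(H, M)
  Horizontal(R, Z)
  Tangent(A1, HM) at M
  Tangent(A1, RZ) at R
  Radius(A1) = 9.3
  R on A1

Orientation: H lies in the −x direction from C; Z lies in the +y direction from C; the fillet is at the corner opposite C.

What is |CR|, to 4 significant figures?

60.20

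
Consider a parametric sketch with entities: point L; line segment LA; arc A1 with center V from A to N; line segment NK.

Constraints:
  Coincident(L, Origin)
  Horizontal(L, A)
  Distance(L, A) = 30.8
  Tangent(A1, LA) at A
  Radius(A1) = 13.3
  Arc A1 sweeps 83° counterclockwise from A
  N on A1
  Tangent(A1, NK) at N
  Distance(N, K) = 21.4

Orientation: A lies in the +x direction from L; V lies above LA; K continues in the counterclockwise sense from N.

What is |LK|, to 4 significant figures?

57.06

L is at the origin; L and A share the same y with |LA| = 30.8 and A on the +x side, so A = (30.80, 0.000). Tangency of A1 to LA means the radius VA is perpendicular to LA, so V = A + (0, 13.3) = (30.80, 13.30). On A1, A sits at bearing -90° from V; an 83° counterclockwise sweep puts N at bearing -7°, so N = V + 13.3·(cos -7°, sin -7°) = (44.00, 11.68). A1 meets NK tangentially, so VN is at right angles to NK, so NK runs along (−sin -7°, cos -7°); with |NK| = 21.4, K = (46.61, 32.92). Then |LK| = |K − L| = 57.06.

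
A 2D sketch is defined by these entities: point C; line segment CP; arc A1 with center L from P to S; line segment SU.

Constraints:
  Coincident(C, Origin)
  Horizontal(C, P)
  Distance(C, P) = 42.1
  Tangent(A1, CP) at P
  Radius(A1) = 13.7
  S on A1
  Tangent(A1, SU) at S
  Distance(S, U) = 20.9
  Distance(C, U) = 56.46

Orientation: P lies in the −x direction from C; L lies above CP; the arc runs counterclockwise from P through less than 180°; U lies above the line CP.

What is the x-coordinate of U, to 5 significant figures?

-41.137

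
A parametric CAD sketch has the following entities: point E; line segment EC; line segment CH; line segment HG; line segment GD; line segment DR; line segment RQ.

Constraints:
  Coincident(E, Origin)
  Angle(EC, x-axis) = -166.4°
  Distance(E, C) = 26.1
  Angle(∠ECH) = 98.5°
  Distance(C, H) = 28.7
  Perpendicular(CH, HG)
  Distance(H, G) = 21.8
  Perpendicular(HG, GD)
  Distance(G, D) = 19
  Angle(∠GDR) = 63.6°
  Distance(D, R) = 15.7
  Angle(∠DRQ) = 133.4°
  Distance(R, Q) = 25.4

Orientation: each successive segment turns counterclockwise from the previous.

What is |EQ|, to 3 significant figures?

51.6

E is at the origin; EC runs at -166.4° with length 26.1, so C = (-25.4, -6.14). ∠ECH = 98.5° gives CH at -84.9° from the x-axis; with |CH| = 28.7, H = (-22.8, -34.7). CH ⟂ HG, so HG runs at 5.10°; with |HG| = 21.8, G = (-1.10, -32.8). HG is perpendicular to GD, so GD runs at 95.1°; with |GD| = 19.0, D = (-2.79, -13.9). ∠GDR = 63.6° gives DR at -148° from the x-axis; with |DR| = 15.7, R = (-16.2, -22.1). ∠DRQ = 133.4° gives RQ at -102° from the x-axis; with |RQ| = 25.4, Q = (-21.4, -46.9). Then |EQ| = |Q − E| = 51.6.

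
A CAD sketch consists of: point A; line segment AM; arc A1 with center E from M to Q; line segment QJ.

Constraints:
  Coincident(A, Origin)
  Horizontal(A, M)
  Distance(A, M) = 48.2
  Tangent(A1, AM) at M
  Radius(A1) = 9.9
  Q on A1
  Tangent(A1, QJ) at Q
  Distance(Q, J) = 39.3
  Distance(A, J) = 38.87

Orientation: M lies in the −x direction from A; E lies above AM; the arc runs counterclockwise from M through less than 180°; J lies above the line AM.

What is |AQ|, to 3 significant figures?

40.5

A is at the origin; A and M share the same y with |AM| = 48.2 and M on the −x side, so M = (-48.2, 0.00). The tangent condition forces EM to be normal to AM, so E = M + (0, 9.9) = (-48.2, 9.90). Since EQ ⟂ QJ (tangency), |EJ| = √(9.9² + 39.3²) = 40.5 regardless of where Q sits on A1. So J lies on both circle(A, 38.87) and circle(E, 40.5); the above-AM intersection is J = (-16.5, 35.2). Q is the foot of the tangent from J: Q = (-40.3, 3.91).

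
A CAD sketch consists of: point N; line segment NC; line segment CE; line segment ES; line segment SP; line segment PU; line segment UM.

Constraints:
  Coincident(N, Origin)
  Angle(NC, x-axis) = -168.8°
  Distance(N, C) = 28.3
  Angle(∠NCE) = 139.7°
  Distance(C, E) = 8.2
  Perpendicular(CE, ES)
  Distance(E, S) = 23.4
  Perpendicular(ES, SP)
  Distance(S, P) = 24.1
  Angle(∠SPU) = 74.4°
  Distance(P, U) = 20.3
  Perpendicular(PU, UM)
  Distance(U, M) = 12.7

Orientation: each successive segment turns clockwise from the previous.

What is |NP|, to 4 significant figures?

7.633

N is at the origin; NC runs at -168.8° with length 28.3, so C = (-27.76, -5.497). ∠NCE = 139.7° gives CE at 150.9° from the x-axis; with |CE| = 8.2, E = (-34.93, -1.509). The perpendicularity gives ES at right angles to CE, so ES runs at 60.90°; with |ES| = 23.4, S = (-23.55, 18.94). ES is perpendicular to SP, so SP runs at -29.10°; with |SP| = 24.1, P = (-2.488, 7.217). Then |NP| = |P − N| = 7.633.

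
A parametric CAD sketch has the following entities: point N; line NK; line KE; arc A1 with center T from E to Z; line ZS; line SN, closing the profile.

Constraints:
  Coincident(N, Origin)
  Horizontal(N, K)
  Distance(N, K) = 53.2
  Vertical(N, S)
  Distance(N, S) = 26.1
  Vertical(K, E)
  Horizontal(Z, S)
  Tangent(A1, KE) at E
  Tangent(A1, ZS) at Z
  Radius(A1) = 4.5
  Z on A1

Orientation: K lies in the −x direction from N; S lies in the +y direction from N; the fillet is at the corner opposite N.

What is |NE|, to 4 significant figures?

57.42

The virtual corner opposite N is at (-53.20, 26.10). Tangency of A1 to KE means the radius TE is perpendicular to KE and A1 meets ZS tangentially, so TZ is at right angles to ZS, with radius 4.5, so the center T sits 4.5 in from both sides at T = (-48.70, 21.60). That places the tangent points at E = (-53.20, 21.60) on KE and Z = (-48.70, 26.10) on ZS. Then |NE| = |E − N| = 57.42.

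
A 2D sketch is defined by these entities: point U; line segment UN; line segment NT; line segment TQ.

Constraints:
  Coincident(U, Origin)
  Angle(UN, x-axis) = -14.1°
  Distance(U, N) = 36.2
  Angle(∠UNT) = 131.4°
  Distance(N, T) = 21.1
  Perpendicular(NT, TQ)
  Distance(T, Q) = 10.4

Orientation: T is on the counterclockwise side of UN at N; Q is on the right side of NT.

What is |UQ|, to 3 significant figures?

58.6

U is at the origin; UN runs at -14.1° with length 36.2, so N = 36.2·(cos -14.1°, sin -14.1°) = (35.1, -8.82). ∠UNT = 131.4°, so NT runs at -14.1° + (180° − 131.4°) = 34.5° from the x-axis; with |NT| = 21.1, T = N + 21.1·(cos 34.5°, sin 34.5°) = (52.5, 3.13). NT is perpendicular to TQ; with |TQ| = 10.4 on the right of NT, Q = T + 10.4·(0.566, -0.824) = (58.4, -5.44). Then |UQ| = |Q − U| = 58.6.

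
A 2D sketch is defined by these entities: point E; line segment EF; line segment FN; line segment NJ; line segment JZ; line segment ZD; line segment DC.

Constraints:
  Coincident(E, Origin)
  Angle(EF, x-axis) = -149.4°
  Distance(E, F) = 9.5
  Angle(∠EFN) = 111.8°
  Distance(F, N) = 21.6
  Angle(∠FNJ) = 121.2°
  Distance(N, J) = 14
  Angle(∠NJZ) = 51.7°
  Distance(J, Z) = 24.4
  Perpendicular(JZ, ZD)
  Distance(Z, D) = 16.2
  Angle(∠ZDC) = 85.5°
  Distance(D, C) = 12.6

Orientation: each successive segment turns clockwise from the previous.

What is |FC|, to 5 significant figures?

19.530

JZ ⟂ ZD, so ZD runs at -134.70°; with |ZD| = 16.2, D = (-17.781, -6.4218). ∠ZDC = 85.5° gives DC at 130.80° from the x-axis; with |DC| = 12.6, C = (-26.015, 3.1163). Then |FC| = |C − F| = 19.530.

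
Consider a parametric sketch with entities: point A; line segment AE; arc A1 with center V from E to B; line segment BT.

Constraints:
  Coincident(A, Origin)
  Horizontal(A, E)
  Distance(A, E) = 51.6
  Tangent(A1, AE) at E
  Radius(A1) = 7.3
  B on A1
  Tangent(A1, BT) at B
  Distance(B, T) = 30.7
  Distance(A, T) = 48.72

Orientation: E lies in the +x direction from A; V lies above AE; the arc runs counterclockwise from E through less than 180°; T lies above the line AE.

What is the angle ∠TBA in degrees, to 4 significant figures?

57.00°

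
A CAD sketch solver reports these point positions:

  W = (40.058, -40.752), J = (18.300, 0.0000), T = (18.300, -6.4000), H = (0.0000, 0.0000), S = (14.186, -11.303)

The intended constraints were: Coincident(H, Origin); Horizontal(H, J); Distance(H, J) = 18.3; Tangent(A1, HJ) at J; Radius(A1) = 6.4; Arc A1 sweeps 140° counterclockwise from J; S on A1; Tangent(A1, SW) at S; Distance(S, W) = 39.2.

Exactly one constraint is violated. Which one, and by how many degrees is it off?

Tangent(A1, SW) at S — off by 8.70°.

H = (0.00, 0.00) ✓; H.y = 0.00, J.y = 0.00 ✓; |HJ| = 18.30 ✓; ∠(TJ, JH) = 90.00° ✓; |TJ| = 6.400 ✓; bearing(T→S) − bearing(T→J) = 140.0° ✓; |TS| = 6.400 ✓; ∠(TS, SW) = 98.70° ✗; |SW| = 39.20 ✓.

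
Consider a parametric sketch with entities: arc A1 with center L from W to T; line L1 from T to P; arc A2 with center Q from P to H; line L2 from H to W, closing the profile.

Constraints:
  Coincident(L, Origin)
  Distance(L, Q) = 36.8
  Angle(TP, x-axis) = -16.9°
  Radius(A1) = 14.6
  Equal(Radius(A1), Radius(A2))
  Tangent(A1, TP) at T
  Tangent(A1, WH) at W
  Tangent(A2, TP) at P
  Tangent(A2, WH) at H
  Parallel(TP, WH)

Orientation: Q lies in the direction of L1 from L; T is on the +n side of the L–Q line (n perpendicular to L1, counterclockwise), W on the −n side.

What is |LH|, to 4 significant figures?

39.59

The slot axis is L1's direction at -16.9°, so u = (cos -16.9°, sin -16.9°) = (0.9568, -0.2907) and n = (−sin -16.9°, cos -16.9°) = (0.2907, 0.9568). L is at the origin and Q lies 36.8 along u from L, so Q = 36.8·u = (35.21, -10.70). Tangency of A1 to both parallel lines with radius 14.6 puts T and W at L ± 14.6·n: T = (4.244, 13.97), W = (-4.244, -13.97). Equal radii place P and H the same way about Q: P = Q + 14.6·n = (39.45, 3.272), H = Q − 14.6·n = (30.97, -24.67). Then |LH| = |H − L| = 39.59.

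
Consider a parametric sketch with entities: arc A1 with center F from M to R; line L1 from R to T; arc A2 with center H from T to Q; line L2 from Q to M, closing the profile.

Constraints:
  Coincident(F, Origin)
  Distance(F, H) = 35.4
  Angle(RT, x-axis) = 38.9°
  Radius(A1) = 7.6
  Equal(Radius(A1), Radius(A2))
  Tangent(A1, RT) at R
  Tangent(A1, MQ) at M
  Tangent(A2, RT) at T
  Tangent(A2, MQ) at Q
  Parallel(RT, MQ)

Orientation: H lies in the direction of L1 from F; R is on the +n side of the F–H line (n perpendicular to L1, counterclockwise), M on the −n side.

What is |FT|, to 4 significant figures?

36.21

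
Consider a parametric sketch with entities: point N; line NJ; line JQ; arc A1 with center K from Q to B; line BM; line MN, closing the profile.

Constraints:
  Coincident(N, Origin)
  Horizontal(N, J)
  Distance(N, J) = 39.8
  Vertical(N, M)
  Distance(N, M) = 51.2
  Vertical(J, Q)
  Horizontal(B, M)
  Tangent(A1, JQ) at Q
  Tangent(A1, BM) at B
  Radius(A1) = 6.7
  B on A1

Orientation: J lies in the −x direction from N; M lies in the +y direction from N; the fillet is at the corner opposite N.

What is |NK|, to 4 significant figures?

55.46

N is at the origin; NJ is horizontal with |NJ| = 39.8 and J on the −x side, so J = (-39.80, 0.000). NM is vertical with |NM| = 51.2 and M on the +y side, so M = (0.000, 51.20). The virtual corner opposite N is at (-39.80, 51.20). Tangency of A1 to JQ means the radius KQ is perpendicular to JQ and tangency of A1 to BM means the radius KB is perpendicular to BM, with radius 6.7, so the center K sits 6.7 in from both sides at K = (-33.10, 44.50). Then |NK| = |K − N| = 55.46.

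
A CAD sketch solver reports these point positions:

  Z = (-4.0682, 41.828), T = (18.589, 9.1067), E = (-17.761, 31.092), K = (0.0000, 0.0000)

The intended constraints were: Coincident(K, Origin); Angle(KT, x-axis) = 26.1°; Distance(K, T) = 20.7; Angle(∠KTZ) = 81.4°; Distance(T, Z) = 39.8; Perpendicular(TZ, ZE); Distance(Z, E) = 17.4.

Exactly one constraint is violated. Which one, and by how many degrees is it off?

Perpendicular(TZ, ZE) — off by 3.40°.

K = (0.00, 0.00) ✓; KT at 26.10° ✓; |KT| = 20.70 ✓; ∠KTZ = 81.40° ✓; |TZ| = 39.80 ✓; ∠(TZ, ZE) = 93.40° ✗; |ZE| = 17.40 ✓.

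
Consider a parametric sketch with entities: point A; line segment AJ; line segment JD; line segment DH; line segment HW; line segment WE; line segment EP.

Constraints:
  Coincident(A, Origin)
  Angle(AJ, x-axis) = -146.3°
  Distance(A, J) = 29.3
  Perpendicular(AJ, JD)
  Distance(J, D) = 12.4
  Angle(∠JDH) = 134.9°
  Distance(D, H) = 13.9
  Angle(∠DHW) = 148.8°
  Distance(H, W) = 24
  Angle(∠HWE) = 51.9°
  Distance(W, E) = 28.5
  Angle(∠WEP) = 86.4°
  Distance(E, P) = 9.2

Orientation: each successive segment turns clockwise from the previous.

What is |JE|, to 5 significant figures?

21.478

A is at the origin; AJ runs at -146.3° with length 29.3, so J = (-24.376, -16.257). AJ is perpendicular to JD, so JD runs at 123.70°; with |JD| = 12.4, D = (-31.256, -5.9407). ∠JDH = 134.9° gives DH at 78.600° from the x-axis; with |DH| = 13.9, H = (-28.509, 7.6851). ∠DHW = 148.8° gives HW at 47.400° from the x-axis; with |HW| = 24.0, W = (-12.264, 25.351). ∠HWE = 51.9° gives WE at -80.700° from the x-axis; with |WE| = 28.5, E = (-7.6582, -2.7740). Then |JE| = |E − J| = 21.478.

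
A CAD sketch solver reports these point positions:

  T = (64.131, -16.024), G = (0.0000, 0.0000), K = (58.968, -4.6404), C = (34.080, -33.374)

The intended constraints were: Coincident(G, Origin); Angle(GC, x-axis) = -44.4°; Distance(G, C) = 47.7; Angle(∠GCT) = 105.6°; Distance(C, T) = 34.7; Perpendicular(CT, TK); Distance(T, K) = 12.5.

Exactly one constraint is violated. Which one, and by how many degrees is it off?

Perpendicular(CT, TK) — off by 5.60°.

G = (0.00, 0.00) ✓; GC at -44.40° ✓; |GC| = 47.70 ✓; ∠GCT = 105.6° ✓; |CT| = 34.70 ✓; ∠(CT, TK) = 84.40° ✗; |TK| = 12.50 ✓.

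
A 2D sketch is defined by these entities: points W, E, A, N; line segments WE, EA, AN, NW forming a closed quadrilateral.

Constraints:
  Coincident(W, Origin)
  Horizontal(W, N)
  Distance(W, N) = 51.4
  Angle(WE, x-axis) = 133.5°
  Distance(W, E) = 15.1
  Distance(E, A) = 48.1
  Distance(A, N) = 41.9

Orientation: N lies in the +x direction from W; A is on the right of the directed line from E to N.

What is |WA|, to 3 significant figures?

33.1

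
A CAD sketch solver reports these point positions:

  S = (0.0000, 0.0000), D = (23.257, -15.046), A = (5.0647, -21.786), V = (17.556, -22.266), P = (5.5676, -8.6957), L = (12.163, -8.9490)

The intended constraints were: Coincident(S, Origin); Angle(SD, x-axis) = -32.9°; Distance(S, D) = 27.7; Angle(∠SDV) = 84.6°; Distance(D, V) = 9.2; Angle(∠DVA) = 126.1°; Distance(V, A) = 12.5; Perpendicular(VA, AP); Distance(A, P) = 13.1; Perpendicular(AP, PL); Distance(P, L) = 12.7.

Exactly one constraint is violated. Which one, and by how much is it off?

Distance(P, L) = 12.7 — off by 6.10.

S = (0.00, 0.00) ✓; SD at -32.90° ✓; |SD| = 27.70 ✓; ∠SDV = 84.61° ✓; |DV| = 9.199 ✓; ∠DVA = 126.1° ✓; |VA| = 12.50 ✓; ∠(VA, AP) = 90.00° ✓; |AP| = 13.10 ✓; ∠(AP, PL) = 90.00° ✓; |PL| = 6.600 ✗.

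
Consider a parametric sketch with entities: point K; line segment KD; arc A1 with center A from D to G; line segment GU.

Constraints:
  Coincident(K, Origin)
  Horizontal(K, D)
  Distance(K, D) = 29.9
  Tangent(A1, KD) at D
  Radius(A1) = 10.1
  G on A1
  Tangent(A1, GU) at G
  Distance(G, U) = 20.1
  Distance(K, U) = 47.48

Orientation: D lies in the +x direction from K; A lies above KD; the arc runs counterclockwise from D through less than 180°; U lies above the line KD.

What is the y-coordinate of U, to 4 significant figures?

31.99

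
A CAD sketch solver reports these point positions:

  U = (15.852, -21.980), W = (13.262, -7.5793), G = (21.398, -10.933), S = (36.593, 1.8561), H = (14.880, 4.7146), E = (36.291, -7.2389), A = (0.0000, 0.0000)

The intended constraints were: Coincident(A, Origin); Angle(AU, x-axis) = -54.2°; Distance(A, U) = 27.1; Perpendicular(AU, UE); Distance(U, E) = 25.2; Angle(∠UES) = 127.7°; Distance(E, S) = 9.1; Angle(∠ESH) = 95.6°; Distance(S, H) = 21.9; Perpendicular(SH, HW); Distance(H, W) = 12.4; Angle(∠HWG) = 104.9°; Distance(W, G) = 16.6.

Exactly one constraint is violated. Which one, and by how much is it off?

Distance(W, G) = 16.6 — off by 7.80.

A = (0.00, 0.00) ✓; AU at -54.20° ✓; |AU| = 27.10 ✓; ∠(AU, UE) = 90.00° ✓; |UE| = 25.20 ✓; ∠UES = 127.7° ✓; |ES| = 9.100 ✓; ∠ESH = 95.60° ✓; |SH| = 21.90 ✓; ∠(SH, HW) = 90.00° ✓; |HW| = 12.40 ✓; ∠HWG = 104.9° ✓; |WG| = 8.800 ✗.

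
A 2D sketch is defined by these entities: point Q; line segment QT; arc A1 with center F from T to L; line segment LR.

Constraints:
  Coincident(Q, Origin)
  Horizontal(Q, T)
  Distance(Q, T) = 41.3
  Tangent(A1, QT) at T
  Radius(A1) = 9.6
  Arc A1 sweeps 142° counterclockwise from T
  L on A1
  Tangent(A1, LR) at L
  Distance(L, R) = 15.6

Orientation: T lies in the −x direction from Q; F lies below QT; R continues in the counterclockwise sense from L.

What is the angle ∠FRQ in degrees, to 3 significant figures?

72.9°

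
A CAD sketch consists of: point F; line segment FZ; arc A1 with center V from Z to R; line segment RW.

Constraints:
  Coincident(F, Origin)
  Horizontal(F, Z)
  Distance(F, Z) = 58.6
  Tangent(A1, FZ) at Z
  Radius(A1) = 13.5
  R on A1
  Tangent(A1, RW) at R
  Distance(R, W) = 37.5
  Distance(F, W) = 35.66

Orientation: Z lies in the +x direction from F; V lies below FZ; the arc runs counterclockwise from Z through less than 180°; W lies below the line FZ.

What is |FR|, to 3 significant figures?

49.7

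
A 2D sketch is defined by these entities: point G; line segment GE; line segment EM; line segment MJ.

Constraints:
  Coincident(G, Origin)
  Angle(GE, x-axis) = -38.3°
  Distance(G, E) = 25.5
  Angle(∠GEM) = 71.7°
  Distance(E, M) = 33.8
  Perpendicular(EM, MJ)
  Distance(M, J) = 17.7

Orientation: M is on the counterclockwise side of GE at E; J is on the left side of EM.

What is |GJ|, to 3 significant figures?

26.6

∠GEM = 71.7°, so EM runs at -38.3° + (180° − 71.7°) = 70.0° from the x-axis; with |EM| = 33.8, M = E + 33.8·(cos 70.0°, sin 70.0°) = (31.6, 16.0). EM ⟂ MJ; with |MJ| = 17.7 on the left of EM, J = M + 17.7·(-0.940, 0.342) = (14.9, 22.0). Then |GJ| = |J − G| = 26.6.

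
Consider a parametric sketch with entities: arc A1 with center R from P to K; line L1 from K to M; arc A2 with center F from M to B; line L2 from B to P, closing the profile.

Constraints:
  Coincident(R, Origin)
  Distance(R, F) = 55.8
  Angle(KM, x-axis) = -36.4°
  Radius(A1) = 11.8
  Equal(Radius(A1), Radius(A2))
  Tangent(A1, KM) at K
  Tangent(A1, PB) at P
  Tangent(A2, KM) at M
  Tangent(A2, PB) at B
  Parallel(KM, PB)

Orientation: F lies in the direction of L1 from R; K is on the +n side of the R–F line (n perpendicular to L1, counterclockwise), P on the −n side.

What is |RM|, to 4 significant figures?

57.03

Tangency of A1 to both parallel lines with radius 11.8 puts K and P at R ± 11.8·n: K = (7.002, 9.498), P = (-7.002, -9.498). Equal radii place M and B the same way about F: M = F + 11.8·n = (51.92, -23.62), B = F − 11.8·n = (37.91, -42.61). Then |RM| = |M − R| = 57.03.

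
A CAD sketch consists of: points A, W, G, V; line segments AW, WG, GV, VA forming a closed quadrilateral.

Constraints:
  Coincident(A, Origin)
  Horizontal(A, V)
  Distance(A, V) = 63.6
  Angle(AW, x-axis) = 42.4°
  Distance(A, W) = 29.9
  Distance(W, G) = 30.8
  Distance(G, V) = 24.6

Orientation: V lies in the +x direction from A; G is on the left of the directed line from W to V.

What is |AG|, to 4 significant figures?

57.26

Checks: |WG| = 30.80 ✓; |GV| = 24.60 ✓.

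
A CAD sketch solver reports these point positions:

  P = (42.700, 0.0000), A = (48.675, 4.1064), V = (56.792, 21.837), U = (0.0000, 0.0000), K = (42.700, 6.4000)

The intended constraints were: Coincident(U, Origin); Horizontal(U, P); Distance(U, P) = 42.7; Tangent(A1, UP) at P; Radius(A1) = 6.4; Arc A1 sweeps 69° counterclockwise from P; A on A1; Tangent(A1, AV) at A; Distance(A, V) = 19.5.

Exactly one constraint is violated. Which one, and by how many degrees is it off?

Tangent(A1, AV) at A — off by 3.60°.

U = (0.00, 0.00) ✓; U.y = 0.00, P.y = 0.00 ✓; |UP| = 42.70 ✓; ∠(KP, PU) = 90.00° ✓; |KP| = 6.400 ✓; bearing(K→A) − bearing(K→P) = 69.00° ✓; |KA| = 6.400 ✓; ∠(KA, AV) = 93.60° ✗; |AV| = 19.50 ✓.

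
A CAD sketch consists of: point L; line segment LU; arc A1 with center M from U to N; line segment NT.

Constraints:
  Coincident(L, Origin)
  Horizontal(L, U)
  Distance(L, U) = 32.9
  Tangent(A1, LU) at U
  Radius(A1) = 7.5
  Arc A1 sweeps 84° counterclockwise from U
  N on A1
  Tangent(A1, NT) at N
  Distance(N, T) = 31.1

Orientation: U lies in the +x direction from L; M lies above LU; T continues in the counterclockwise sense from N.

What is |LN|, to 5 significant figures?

40.914

L is at the origin; L and U share the same y with |LU| = 32.9 and U on the +x side, so U = (32.900, 0.0000). The tangent condition forces MU to be normal to LU, so M = U + (0, 7.5) = (32.900, 7.5000). On A1, U sits at bearing -90° from M; an 84° counterclockwise sweep puts N at bearing -6°, so N = M + 7.5·(cos -6°, sin -6°) = (40.359, 6.7160). Then |LN| = |N − L| = 40.914.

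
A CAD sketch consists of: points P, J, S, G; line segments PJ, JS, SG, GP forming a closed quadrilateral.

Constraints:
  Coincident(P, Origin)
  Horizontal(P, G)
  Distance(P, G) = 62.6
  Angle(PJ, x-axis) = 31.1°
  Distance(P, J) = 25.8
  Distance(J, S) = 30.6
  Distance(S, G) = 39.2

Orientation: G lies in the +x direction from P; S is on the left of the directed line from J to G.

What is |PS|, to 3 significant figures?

56.0

P is at the origin; P and G share the same y with |PG| = 62.6 and G in +x, so G = (62.6, 0). PJ runs at 31.1° with |PJ| = 25.8, so J = (22.1, 13.3). S is determined by |JS| = 30.6 and |SG| = 39.2 together: it lies at the intersection of circle(J, 30.6) and circle(G, 39.2). With |JG| = 42.6, the foot of the radical line on JG is 14.3 from J and the perpendicular offset is √(30.6² − 14.3²) = 27.1. Taking the left-of-JG solution: S = (44.1, 34.6).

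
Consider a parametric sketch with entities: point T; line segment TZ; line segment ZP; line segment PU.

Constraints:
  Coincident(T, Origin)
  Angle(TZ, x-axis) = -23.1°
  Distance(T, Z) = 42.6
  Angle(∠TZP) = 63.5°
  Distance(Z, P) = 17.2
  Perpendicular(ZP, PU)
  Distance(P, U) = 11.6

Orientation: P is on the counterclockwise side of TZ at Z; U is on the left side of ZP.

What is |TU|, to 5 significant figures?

26.586

T is at the origin; TZ runs at -23.1° with length 42.6, so Z = 42.6·(cos -23.1°, sin -23.1°) = (39.184, -16.714). ∠TZP = 63.5°, so ZP runs at -23.1° + (180° − 63.5°) = 93.400° from the x-axis; with |ZP| = 17.2, P = Z + 17.2·(cos 93.400°, sin 93.400°) = (38.164, 0.45616). The perpendicularity gives PU at right angles to ZP; with |PU| = 11.6 on the left of ZP, U = P + 11.6·(-0.99824, -0.059306) = (26.585, -0.23179). Then |TU| = |U − T| = 26.586.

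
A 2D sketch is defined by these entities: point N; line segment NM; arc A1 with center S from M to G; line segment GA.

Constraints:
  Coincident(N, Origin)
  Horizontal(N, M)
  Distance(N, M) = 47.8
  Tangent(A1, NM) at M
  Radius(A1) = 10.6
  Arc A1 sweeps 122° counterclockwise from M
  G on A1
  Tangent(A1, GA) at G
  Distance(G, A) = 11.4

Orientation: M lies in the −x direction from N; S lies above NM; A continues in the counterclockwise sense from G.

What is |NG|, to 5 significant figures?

42.063

Tangency of A1 to NM means the radius SM is perpendicular to NM, so S = M + (0, 10.6) = (-47.800, 10.600). On A1, M sits at bearing -90° from S; a 122° counterclockwise sweep puts G at bearing 32°, so G = S + 10.6·(cos 32°, sin 32°) = (-38.811, 16.217). Then |NG| = |G − N| = 42.063.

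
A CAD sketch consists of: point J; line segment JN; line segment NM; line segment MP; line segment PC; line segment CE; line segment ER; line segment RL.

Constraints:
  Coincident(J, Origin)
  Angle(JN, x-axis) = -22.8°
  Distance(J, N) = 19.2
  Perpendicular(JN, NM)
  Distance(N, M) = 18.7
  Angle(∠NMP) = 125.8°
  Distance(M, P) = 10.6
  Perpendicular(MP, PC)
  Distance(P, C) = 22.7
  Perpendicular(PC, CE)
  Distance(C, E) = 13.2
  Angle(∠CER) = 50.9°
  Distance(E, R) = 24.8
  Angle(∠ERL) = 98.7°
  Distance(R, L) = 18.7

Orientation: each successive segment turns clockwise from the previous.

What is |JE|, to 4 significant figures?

8.124

The perpendicularity gives PC at right angles to MP, so PC runs at 103.0°; with |PC| = 22.7, C = (-4.981, -4.945). PC is perpendicular to CE, so CE runs at 13.00°; with |CE| = 13.2, E = (7.880, -1.976). Then |JE| = |E − J| = 8.124.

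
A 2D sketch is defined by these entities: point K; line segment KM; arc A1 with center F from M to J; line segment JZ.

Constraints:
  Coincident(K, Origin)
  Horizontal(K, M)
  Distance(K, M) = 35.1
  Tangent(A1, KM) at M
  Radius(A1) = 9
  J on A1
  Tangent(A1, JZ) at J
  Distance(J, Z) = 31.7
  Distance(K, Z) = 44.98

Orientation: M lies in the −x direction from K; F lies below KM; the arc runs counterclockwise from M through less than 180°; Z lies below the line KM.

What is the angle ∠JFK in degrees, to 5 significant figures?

155.10°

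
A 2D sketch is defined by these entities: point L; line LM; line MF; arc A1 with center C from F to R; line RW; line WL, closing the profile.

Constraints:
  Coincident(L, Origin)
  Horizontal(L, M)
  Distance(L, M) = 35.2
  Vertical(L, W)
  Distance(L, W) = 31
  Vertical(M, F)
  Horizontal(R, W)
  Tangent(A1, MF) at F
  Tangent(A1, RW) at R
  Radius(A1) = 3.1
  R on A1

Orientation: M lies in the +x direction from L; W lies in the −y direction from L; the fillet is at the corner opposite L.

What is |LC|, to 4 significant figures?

42.53

L is at the origin; L and M share the same y with |LM| = 35.2 and M on the +x side, so M = (35.20, 0.000). LW is vertical with |LW| = 31.0 and W on the −y side, so W = (0.000, -31.00). The virtual corner opposite L is at (35.20, -31.00). Since A1 is tangent to MF there, CF ⟂ MF and the tangent condition forces CR to be normal to RW, with radius 3.1, so the center C sits 3.1 in from both sides at C = (32.10, -27.90). Then |LC| = |C − L| = 42.53.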